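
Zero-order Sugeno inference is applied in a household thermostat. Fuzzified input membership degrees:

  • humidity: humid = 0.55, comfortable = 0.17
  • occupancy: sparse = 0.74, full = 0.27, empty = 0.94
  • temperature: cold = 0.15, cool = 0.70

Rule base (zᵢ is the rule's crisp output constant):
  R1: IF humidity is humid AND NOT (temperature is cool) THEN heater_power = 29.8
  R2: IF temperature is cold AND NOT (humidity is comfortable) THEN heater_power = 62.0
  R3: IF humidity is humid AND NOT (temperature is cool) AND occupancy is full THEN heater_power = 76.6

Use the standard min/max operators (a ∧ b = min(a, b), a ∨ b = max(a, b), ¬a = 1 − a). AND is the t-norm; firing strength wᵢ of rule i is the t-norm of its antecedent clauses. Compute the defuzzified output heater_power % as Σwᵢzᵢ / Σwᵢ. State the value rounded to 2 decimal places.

R1 (z=29.8): humid=0.55, ¬cool=1−0.70=0.30; AND[min(a, b)] → w = 0.30
R2 (z=62.0): cold=0.15, ¬comfortable=1−0.17=0.83; AND[min(a, b)] → w = 0.15
R3 (z=76.6): humid=0.55, ¬cool=1−0.70=0.30, full=0.27; AND[min(a, b)] → w = 0.27
Weighted average = (0.30·29.8 + 0.15·62.0 + 0.27·76.6) / (0.30 + 0.15 + 0.27)
  = 38.9220 / 0.7200 = 54.06

54.06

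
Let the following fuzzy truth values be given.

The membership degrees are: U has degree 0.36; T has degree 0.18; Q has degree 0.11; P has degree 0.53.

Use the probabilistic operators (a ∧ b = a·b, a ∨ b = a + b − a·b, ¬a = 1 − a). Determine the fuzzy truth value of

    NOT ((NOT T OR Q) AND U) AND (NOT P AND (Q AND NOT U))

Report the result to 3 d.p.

NOT T = 1 − 0.1800 = 0.8200
NOT T OR Q = a + b − a·b on (0.8200, 0.1100) = 0.8398
(NOT T OR Q) AND U = a·b on (0.8398, 0.3600) = 0.3023
NOT ((NOT T OR Q) AND U) = 1 − 0.3023 = 0.6977
NOT P = 1 − 0.5300 = 0.4700
NOT U = 1 − 0.3600 = 0.6400
Q AND NOT U = a·b on (0.1100, 0.6400) = 0.0704
NOT P AND (Q AND NOT U) = a·b on (0.4700, 0.0704) = 0.0331
NOT ((NOT T OR Q) AND U) AND (NOT P AND (Q AND NOT U)) = a·b on (0.6977, 0.0331) = 0.0231

0.023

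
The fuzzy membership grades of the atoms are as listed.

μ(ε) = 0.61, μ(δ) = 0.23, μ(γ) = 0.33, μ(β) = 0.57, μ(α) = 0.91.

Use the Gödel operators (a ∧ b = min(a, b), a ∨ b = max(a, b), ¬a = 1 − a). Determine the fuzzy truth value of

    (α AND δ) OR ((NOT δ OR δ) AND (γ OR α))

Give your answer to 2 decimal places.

α AND δ = min(a, b) on (0.91, 0.23) = 0.23
NOT δ = 1 − 0.23 = 0.77
NOT δ OR δ = max(a, b) on (0.77, 0.23) = 0.77
γ OR α = max(a, b) on (0.33, 0.91) = 0.91
(NOT δ OR δ) AND (γ OR α) = min(a, b) on (0.77, 0.91) = 0.77
(α AND δ) OR ((NOT δ OR δ) AND (γ OR α)) = max(a, b) on (0.23, 0.77) = 0.77

0.77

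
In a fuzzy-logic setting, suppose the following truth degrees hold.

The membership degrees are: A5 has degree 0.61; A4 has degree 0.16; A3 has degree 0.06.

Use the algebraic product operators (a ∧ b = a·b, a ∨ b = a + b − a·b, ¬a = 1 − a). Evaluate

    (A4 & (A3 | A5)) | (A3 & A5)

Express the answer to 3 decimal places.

0.134

A3 | A5 = a + b − a·b on (0.0600, 0.6100) = 0.6334
A4 & (A3 | A5) = a·b on (0.1600, 0.6334) = 0.1013
A3 & A5 = a·b on (0.0600, 0.6100) = 0.0366
(A4 & (A3 | A5)) | (A3 & A5) = a + b − a·b on (0.1013, 0.0366) = 0.1342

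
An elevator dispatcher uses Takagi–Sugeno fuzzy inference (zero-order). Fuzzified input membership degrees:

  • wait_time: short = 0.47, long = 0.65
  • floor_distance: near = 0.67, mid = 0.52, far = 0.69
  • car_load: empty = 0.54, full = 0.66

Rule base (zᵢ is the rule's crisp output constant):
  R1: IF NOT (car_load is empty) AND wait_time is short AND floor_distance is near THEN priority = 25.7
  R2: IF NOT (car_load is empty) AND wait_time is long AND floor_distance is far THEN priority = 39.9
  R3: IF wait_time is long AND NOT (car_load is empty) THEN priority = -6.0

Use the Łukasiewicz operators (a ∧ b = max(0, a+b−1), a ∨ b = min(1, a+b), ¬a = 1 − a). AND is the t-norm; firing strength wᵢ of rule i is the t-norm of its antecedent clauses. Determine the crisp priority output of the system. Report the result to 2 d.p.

-6.00

R1 (z=25.7): ¬empty=1−0.54=0.46, short=0.47, near=0.67; AND[max(0, a+b−1)] → w = 0.00
R2 (z=39.9): ¬empty=1−0.54=0.46, long=0.65, far=0.69; AND[max(0, a+b−1)] → w = 0.00
R3 (z=-6.0): long=0.65, ¬empty=1−0.54=0.46; AND[max(0, a+b−1)] → w = 0.11
Weighted average = (0.00·25.7 + 0.00·39.9 + 0.11·-6.0) / (0.00 + 0.00 + 0.11)
  = -0.6600 / 0.1100 = -6.00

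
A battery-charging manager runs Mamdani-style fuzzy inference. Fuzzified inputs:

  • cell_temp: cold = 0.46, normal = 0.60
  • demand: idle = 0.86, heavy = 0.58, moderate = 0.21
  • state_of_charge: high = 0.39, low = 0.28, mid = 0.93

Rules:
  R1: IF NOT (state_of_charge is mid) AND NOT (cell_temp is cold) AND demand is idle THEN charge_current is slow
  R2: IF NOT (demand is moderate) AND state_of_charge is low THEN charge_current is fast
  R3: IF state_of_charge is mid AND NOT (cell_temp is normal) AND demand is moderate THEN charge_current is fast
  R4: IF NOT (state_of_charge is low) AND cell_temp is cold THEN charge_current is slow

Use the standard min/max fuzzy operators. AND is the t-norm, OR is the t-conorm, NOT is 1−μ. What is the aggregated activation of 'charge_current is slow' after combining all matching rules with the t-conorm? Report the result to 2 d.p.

0.46

R1: ¬mid=1−0.93=0.07, ¬cold=1−0.46=0.54, idle=0.86; AND[min(a, b)] → w = 0.07
R2: ¬moderate=1−0.21=0.79, low=0.28; AND[min(a, b)] → w = 0.28
R3: mid=0.93, ¬normal=1−0.60=0.40, moderate=0.21; AND[min(a, b)] → w = 0.21
R4: ¬low=1−0.28=0.72, cold=0.46; AND[min(a, b)] → w = 0.46
Rules with consequent 'slow': {R1, R4} → strengths 0.07, 0.46
Aggregate via t-conorm [max(a, b)]: 0.46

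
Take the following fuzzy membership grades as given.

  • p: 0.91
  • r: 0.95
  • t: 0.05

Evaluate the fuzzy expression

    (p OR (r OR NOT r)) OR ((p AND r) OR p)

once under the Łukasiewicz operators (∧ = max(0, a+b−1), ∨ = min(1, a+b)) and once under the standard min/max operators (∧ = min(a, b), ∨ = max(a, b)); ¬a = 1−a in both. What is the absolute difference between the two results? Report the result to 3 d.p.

0.050

Under Łukasiewicz:
  NOT r = 1 − 0.95 = 0.05
  r OR NOT r = min(1, a+b) on (0.95, 0.05) = 1.00
  p OR (r OR NOT r) = min(1, a+b) on (0.91, 1.00) = 1.00
  p AND r = max(0, a+b−1) on (0.91, 0.95) = 0.86
  (p AND r) OR p = min(1, a+b) on (0.86, 0.91) = 1.00
  (p OR (r OR NOT r)) OR ((p AND r) OR p) = min(1, a+b) on (1.00, 1.00) = 1.00
  → value = 1.0000
Under standard min/max:
  NOT r = 1 − 0.95 = 0.05
  r OR NOT r = max(a, b) on (0.95, 0.05) = 0.95
  p OR (r OR NOT r) = max(a, b) on (0.91, 0.95) = 0.95
  p AND r = min(a, b) on (0.91, 0.95) = 0.91
  (p AND r) OR p = max(a, b) on (0.91, 0.91) = 0.91
  (p OR (r OR NOT r)) OR ((p AND r) OR p) = max(a, b) on (0.95, 0.91) = 0.95
  → value = 0.9500
|1.0000 − 0.9500| = 0.050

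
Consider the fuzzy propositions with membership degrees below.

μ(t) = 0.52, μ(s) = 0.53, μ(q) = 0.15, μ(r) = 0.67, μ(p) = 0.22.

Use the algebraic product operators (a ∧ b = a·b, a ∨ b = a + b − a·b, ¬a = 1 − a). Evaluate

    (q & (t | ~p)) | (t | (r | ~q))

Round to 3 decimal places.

~p = 1 − 0.2200 = 0.7800
t | ~p = a + b − a·b on (0.5200, 0.7800) = 0.8944
q & (t | ~p) = a·b on (0.1500, 0.8944) = 0.1342
~q = 1 − 0.1500 = 0.8500
r | ~q = a + b − a·b on (0.6700, 0.8500) = 0.9505
t | (r | ~q) = a + b − a·b on (0.5200, 0.9505) = 0.9762
(q & (t | ~p)) | (t | (r | ~q)) = a + b − a·b on (0.1342, 0.9762) = 0.9794

0.979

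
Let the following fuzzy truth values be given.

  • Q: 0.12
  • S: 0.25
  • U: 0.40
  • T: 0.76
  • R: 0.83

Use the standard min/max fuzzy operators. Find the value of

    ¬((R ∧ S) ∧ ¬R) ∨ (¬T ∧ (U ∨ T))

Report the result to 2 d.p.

0.83

R ∧ S = min(a, b) on (0.83, 0.25) = 0.25
¬R = 1 − 0.83 = 0.17
(R ∧ S) ∧ ¬R = min(a, b) on (0.25, 0.17) = 0.17
¬((R ∧ S) ∧ ¬R) = 1 − 0.17 = 0.83
¬T = 1 − 0.76 = 0.24
U ∨ T = max(a, b) on (0.40, 0.76) = 0.76
¬T ∧ (U ∨ T) = min(a, b) on (0.24, 0.76) = 0.24
¬((R ∧ S) ∧ ¬R) ∨ (¬T ∧ (U ∨ T)) = max(a, b) on (0.83, 0.24) = 0.83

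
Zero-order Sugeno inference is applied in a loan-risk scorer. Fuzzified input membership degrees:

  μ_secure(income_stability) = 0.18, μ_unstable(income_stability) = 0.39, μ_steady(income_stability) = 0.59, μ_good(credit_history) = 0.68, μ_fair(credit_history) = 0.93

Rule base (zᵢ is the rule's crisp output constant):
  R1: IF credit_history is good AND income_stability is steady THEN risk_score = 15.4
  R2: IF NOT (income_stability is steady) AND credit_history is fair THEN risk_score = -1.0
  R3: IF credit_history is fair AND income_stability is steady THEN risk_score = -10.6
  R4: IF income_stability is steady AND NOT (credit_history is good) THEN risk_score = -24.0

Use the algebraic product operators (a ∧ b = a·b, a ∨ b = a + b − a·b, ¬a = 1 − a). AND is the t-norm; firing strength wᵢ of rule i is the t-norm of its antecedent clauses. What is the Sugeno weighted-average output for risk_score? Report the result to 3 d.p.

R1 (z=15.4): good=0.68, steady=0.59; AND[a·b] → w = 0.4012
R2 (z=-1.0): ¬steady=1−0.59=0.41, fair=0.93; AND[a·b] → w = 0.3813
R3 (z=-10.6): fair=0.93, steady=0.59; AND[a·b] → w = 0.5487
R4 (z=-24.0): steady=0.59, ¬good=1−0.68=0.32; AND[a·b] → w = 0.1888
Weighted average = (0.4012·15.4 + 0.3813·-1.0 + 0.5487·-10.6 + 0.1888·-24.0) / (0.4012 + 0.3813 + 0.5487 + 0.1888)
  = -4.5502 / 1.5200 = -2.994

-2.994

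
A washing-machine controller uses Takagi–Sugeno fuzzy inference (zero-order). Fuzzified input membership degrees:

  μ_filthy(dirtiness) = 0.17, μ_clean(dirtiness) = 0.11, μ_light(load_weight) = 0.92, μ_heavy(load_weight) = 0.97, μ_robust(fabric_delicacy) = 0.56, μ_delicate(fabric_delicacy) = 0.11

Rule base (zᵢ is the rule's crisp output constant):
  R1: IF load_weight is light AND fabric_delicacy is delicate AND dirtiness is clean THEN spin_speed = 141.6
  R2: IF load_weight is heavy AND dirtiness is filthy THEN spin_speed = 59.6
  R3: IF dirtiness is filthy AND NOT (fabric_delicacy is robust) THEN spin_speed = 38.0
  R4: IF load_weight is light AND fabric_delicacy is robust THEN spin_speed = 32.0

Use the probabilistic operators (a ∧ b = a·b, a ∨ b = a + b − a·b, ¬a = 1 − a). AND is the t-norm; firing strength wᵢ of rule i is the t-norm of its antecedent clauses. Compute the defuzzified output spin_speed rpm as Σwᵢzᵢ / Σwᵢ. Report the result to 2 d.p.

R1 (z=141.6): light=0.92, delicate=0.11, clean=0.11; AND[a·b] → w = 0.0111
R2 (z=59.6): heavy=0.97, filthy=0.17; AND[a·b] → w = 0.1649
R3 (z=38.0): filthy=0.17, ¬robust=1−0.56=0.44; AND[a·b] → w = 0.0748
R4 (z=32.0): light=0.92, robust=0.56; AND[a·b] → w = 0.5152
Weighted average = (0.0111·141.6 + 0.1649·59.6 + 0.0748·38.0 + 0.5152·32.0) / (0.0111 + 0.1649 + 0.0748 + 0.5152)
  = 30.7331 / 0.7660 = 40.12

40.12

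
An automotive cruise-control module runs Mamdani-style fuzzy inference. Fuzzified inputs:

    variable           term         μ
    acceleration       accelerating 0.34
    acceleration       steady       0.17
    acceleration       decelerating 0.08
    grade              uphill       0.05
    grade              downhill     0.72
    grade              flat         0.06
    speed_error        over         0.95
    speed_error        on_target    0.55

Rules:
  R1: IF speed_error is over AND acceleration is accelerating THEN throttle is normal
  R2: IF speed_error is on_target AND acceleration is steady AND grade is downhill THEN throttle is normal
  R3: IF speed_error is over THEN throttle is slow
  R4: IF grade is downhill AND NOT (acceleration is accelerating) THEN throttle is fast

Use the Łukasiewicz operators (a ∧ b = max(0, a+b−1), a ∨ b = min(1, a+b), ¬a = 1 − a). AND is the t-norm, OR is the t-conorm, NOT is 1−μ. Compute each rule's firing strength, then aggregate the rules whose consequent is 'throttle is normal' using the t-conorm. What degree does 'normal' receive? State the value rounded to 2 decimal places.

0.29

R1: over=0.95, accelerating=0.34; AND[max(0, a+b−1)] → w = 0.29
R2: on_target=0.55, steady=0.17, downhill=0.72; AND[max(0, a+b−1)] → w = 0.00
R3: over=0.95 → w = 0.95
R4: downhill=0.72, ¬accelerating=1−0.34=0.66; AND[max(0, a+b−1)] → w = 0.38
Rules with consequent 'normal': {R1, R2} → strengths 0.29, 0.00
Aggregate via t-conorm [min(1, a+b)]: 0.29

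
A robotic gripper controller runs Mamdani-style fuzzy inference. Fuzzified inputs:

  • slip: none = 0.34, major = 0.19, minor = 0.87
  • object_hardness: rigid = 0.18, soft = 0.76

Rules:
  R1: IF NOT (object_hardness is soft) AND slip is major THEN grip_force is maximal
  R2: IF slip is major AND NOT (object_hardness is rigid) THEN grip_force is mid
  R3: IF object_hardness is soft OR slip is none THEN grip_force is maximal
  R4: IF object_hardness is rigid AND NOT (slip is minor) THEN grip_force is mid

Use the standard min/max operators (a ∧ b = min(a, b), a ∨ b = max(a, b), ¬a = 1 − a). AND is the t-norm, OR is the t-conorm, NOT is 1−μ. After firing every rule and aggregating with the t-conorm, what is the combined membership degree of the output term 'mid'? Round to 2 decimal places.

R1: ¬soft=1−0.76=0.24, major=0.19; AND[min(a, b)] → w = 0.19
R2: major=0.19, ¬rigid=1−0.18=0.82; AND[min(a, b)] → w = 0.19
R3: soft=0.76, none=0.34; OR[max(a, b)] → w = 0.76
R4: rigid=0.18, ¬minor=1−0.87=0.13; AND[min(a, b)] → w = 0.13
Rules with consequent 'mid': {R2, R4} → strengths 0.19, 0.13
Aggregate via t-conorm [max(a, b)]: 0.19

0.19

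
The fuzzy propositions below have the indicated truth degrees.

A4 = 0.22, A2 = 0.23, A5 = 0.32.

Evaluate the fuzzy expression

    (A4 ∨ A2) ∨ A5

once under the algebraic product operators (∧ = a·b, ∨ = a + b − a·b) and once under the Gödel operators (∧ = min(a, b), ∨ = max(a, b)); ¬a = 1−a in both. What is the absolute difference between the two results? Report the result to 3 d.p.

Under algebraic product:
  A4 ∨ A2 = a + b − a·b on (0.2200, 0.2300) = 0.3994
  (A4 ∨ A2) ∨ A5 = a + b − a·b on (0.3994, 0.3200) = 0.5916
  → value = 0.5916
Under Gödel:
  A4 ∨ A2 = max(a, b) on (0.22, 0.23) = 0.23
  (A4 ∨ A2) ∨ A5 = max(a, b) on (0.23, 0.32) = 0.32
  → value = 0.3200
|0.5916 − 0.3200| = 0.272

0.272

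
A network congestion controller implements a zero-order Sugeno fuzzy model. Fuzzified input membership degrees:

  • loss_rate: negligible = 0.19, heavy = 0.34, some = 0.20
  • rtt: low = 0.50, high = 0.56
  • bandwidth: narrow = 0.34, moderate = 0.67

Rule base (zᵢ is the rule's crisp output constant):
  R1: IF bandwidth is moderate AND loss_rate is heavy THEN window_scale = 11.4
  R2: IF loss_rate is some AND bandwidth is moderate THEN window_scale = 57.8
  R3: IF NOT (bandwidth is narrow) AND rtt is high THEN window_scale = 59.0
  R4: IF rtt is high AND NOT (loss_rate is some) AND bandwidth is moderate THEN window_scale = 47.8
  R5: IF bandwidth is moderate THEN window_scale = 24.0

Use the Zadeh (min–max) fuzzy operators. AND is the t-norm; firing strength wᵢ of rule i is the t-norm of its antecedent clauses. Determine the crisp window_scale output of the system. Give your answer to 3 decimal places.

39.195

R1 (z=11.4): moderate=0.67, heavy=0.34; AND[min(a, b)] → w = 0.34
R2 (z=57.8): some=0.20, moderate=0.67; AND[min(a, b)] → w = 0.20
R3 (z=59.0): ¬narrow=1−0.34=0.66, high=0.56; AND[min(a, b)] → w = 0.56
R4 (z=47.8): high=0.56, ¬some=1−0.20=0.80, moderate=0.67; AND[min(a, b)] → w = 0.56
R5 (z=24.0): moderate=0.67 → w = 0.67
Weighted average = (0.34·11.4 + 0.20·57.8 + 0.56·59.0 + 0.56·47.8 + 0.67·24.0) / (0.34 + 0.20 + 0.56 + 0.56 + 0.67)
  = 91.3240 / 2.3300 = 39.195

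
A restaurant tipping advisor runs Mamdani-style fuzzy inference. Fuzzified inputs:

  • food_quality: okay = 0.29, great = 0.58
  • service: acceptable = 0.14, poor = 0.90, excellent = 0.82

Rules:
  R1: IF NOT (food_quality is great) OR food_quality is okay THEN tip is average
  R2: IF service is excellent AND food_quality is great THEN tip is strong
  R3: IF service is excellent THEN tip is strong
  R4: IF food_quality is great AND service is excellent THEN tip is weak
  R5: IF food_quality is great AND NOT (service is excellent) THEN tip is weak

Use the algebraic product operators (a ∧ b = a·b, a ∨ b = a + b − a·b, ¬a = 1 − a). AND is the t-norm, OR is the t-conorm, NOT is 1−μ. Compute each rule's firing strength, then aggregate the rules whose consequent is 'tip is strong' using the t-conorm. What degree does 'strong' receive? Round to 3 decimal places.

R1: ¬great=1−0.58=0.42, okay=0.29; OR[a + b − a·b] → w = 0.5882
R2: excellent=0.82, great=0.58; AND[a·b] → w = 0.4756
R3: excellent=0.82 → w = 0.8200
R4: great=0.58, excellent=0.82; AND[a·b] → w = 0.4756
R5: great=0.58, ¬excellent=1−0.82=0.18; AND[a·b] → w = 0.1044
Rules with consequent 'strong': {R2, R3} → strengths 0.4756, 0.8200
Aggregate via t-conorm [a + b − a·b]: 0.9056

0.906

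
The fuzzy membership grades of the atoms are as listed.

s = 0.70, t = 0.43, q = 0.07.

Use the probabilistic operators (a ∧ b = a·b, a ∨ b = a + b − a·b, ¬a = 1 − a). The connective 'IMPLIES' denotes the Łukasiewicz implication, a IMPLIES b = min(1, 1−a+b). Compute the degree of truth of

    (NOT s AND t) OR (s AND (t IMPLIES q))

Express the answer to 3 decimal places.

0.519

NOT s = 1 − 0.7000 = 0.3000
NOT s AND t = a·b on (0.3000, 0.4300) = 0.1290
t IMPLIES q  [Łukasiewicz: min(1, 1−a+b)] with a=0.4300, b=0.0700 → 0.6400
s AND (t IMPLIES q) = a·b on (0.7000, 0.6400) = 0.4480
(NOT s AND t) OR (s AND (t IMPLIES q)) = a + b − a·b on (0.1290, 0.4480) = 0.5192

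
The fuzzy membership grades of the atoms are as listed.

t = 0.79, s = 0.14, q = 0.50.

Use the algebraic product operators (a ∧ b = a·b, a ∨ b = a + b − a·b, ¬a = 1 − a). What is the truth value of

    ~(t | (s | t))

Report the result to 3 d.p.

s | t = a + b − a·b on (0.1400, 0.7900) = 0.8194
t | (s | t) = a + b − a·b on (0.7900, 0.8194) = 0.9621
~(t | (s | t)) = 1 − 0.9621 = 0.0379

0.038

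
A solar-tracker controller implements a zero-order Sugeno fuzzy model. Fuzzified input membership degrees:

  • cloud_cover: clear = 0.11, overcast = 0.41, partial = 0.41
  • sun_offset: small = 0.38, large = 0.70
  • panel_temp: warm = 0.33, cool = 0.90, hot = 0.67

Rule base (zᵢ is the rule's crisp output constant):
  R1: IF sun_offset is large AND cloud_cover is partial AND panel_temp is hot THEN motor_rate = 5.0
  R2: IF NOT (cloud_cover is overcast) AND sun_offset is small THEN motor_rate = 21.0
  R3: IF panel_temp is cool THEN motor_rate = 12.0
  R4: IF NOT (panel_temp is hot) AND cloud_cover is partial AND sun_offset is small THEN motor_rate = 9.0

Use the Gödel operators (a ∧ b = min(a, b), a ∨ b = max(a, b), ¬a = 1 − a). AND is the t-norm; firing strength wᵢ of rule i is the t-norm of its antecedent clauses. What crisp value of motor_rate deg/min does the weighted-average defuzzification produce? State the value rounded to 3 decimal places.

R1 (z=5.0): large=0.70, partial=0.41, hot=0.67; AND[min(a, b)] → w = 0.41
R2 (z=21.0): ¬overcast=1−0.41=0.59, small=0.38; AND[min(a, b)] → w = 0.38
R3 (z=12.0): cool=0.90 → w = 0.90
R4 (z=9.0): ¬hot=1−0.67=0.33, partial=0.41, small=0.38; AND[min(a, b)] → w = 0.33
Weighted average = (0.41·5.0 + 0.38·21.0 + 0.90·12.0 + 0.33·9.0) / (0.41 + 0.38 + 0.90 + 0.33)
  = 23.8000 / 2.0200 = 11.782

11.782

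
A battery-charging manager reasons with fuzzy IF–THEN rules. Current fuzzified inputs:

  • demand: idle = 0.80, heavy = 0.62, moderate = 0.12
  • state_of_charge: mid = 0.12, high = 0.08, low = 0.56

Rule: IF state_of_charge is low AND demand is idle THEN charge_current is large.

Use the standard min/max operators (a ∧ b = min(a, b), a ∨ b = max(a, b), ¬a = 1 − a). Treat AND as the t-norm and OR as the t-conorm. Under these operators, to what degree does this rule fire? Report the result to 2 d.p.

firing strength: low=0.56, idle=0.80; AND[min(a, b)] → w = 0.56

0.56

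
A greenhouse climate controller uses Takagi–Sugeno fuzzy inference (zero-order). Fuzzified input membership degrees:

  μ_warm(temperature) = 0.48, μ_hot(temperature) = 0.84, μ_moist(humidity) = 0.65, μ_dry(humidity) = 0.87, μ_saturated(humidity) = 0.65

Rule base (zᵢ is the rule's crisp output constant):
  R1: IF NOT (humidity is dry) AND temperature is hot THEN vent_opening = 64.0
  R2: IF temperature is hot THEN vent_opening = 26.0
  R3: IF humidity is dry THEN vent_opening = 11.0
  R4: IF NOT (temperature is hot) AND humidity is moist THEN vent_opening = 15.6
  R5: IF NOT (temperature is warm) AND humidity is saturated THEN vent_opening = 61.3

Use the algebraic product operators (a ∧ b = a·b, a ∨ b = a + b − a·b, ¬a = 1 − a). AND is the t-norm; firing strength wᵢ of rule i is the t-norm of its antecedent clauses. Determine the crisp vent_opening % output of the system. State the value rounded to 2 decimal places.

26.86

R1 (z=64.0): ¬dry=1−0.87=0.13, hot=0.84; AND[a·b] → w = 0.1092
R2 (z=26.0): hot=0.84 → w = 0.8400
R3 (z=11.0): dry=0.87 → w = 0.8700
R4 (z=15.6): ¬hot=1−0.84=0.16, moist=0.65; AND[a·b] → w = 0.1040
R5 (z=61.3): ¬warm=1−0.48=0.52, saturated=0.65; AND[a·b] → w = 0.3380
Weighted average = (0.1092·64.0 + 0.8400·26.0 + 0.8700·11.0 + 0.1040·15.6 + 0.3380·61.3) / (0.1092 + 0.8400 + 0.8700 + 0.1040 + 0.3380)
  = 60.7406 / 2.2612 = 26.86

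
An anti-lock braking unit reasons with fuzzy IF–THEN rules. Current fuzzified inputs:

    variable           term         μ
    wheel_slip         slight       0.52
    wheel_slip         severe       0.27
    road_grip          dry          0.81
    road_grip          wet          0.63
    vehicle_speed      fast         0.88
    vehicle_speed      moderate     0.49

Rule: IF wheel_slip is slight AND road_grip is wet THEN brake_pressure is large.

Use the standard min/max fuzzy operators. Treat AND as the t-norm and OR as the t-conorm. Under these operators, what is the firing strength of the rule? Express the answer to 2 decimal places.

firing strength: slight=0.52, wet=0.63; AND[min(a, b)] → w = 0.52

0.52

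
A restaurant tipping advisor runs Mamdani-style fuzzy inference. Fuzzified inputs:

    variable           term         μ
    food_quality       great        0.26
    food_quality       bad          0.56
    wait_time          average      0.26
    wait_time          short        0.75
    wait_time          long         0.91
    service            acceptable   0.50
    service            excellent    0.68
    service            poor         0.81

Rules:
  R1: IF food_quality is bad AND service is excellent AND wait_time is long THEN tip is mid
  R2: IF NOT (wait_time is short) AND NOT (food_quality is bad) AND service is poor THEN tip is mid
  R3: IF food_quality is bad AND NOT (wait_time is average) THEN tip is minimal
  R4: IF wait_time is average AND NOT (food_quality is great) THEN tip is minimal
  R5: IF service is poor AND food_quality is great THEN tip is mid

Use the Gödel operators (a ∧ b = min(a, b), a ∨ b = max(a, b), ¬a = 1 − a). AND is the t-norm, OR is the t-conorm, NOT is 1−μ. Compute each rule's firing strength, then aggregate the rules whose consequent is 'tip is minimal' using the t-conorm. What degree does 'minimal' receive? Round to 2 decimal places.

R1: bad=0.56, excellent=0.68, long=0.91; AND[min(a, b)] → w = 0.56
R2: ¬short=1−0.75=0.25, ¬bad=1−0.56=0.44, poor=0.81; AND[min(a, b)] → w = 0.25
R3: bad=0.56, ¬average=1−0.26=0.74; AND[min(a, b)] → w = 0.56
R4: average=0.26, ¬great=1−0.26=0.74; AND[min(a, b)] → w = 0.26
R5: poor=0.81, great=0.26; AND[min(a, b)] → w = 0.26
Rules with consequent 'minimal': {R3, R4} → strengths 0.56, 0.26
Aggregate via t-conorm [max(a, b)]: 0.56

0.56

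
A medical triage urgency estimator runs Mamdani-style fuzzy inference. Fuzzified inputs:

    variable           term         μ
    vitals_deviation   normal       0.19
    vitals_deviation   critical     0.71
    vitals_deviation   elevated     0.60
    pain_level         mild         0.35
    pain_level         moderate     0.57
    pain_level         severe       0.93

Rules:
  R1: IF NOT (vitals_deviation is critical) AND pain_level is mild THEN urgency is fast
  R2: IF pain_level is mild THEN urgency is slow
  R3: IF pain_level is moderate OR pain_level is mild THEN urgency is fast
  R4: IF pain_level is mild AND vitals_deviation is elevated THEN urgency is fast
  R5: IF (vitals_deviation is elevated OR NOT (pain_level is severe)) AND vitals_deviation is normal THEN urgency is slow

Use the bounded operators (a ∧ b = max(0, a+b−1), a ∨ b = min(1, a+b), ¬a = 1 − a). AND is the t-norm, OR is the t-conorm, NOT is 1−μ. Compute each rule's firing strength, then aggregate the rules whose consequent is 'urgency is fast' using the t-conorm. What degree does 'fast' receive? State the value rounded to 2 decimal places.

0.92

R1: ¬critical=1−0.71=0.29, mild=0.35; AND[max(0, a+b−1)] → w = 0.00
R2: mild=0.35 → w = 0.35
R3: moderate=0.57, mild=0.35; OR[min(1, a+b)] → w = 0.92
R4: mild=0.35, elevated=0.60; AND[max(0, a+b−1)] → w = 0.00
R5: (elevated=0.60 OR ¬severe=1−0.93=0.07) = 0.67; AND[max(0, a+b−1)] with normal=0.19 → w = 0.00
Rules with consequent 'fast': {R1, R3, R4} → strengths 0.00, 0.92, 0.00
Aggregate via t-conorm [min(1, a+b)]: 0.92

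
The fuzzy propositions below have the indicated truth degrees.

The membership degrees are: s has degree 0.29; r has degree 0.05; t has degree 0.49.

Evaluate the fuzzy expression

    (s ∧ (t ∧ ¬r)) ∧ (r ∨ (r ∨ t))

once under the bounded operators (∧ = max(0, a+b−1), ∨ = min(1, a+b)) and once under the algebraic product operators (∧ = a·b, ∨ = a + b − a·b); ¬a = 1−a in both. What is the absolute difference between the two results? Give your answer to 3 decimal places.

Under bounded:
  ¬r = 1 − 0.05 = 0.95
  t ∧ ¬r = max(0, a+b−1) on (0.49, 0.95) = 0.44
  s ∧ (t ∧ ¬r) = max(0, a+b−1) on (0.29, 0.44) = 0.00
  r ∨ t = min(1, a+b) on (0.05, 0.49) = 0.54
  r ∨ (r ∨ t) = min(1, a+b) on (0.05, 0.54) = 0.59
  (s ∧ (t ∧ ¬r)) ∧ (r ∨ (r ∨ t)) = max(0, a+b−1) on (0.00, 0.59) = 0.00
  → value = 0.0000
Under algebraic product:
  ¬r = 1 − 0.0500 = 0.9500
  t ∧ ¬r = a·b on (0.4900, 0.9500) = 0.4655
  s ∧ (t ∧ ¬r) = a·b on (0.2900, 0.4655) = 0.1350
  r ∨ t = a + b − a·b on (0.0500, 0.4900) = 0.5155
  r ∨ (r ∨ t) = a + b − a·b on (0.0500, 0.5155) = 0.5397
  (s ∧ (t ∧ ¬r)) ∧ (r ∨ (r ∨ t)) = a·b on (0.1350, 0.5397) = 0.0729
  → value = 0.0729
|0.0000 − 0.0729| = 0.073

0.073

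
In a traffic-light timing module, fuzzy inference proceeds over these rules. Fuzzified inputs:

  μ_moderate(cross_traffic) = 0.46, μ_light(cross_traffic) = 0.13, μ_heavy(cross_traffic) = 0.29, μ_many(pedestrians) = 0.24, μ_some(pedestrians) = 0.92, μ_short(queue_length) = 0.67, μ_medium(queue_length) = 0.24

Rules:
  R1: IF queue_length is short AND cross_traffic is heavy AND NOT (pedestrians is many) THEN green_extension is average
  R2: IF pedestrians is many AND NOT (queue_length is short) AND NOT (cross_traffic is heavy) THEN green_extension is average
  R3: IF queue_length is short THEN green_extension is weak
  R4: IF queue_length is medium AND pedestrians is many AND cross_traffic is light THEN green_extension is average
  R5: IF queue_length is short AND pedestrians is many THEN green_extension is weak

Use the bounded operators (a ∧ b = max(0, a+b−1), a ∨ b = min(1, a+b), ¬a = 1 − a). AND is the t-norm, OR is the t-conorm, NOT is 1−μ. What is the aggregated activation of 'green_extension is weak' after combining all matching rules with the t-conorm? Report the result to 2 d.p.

R1: short=0.67, heavy=0.29, ¬many=1−0.24=0.76; AND[max(0, a+b−1)] → w = 0.00
R2: many=0.24, ¬short=1−0.67=0.33, ¬heavy=1−0.29=0.71; AND[max(0, a+b−1)] → w = 0.00
R3: short=0.67 → w = 0.67
R4: medium=0.24, many=0.24, light=0.13; AND[max(0, a+b−1)] → w = 0.00
R5: short=0.67, many=0.24; AND[max(0, a+b−1)] → w = 0.00
Rules with consequent 'weak': {R3, R5} → strengths 0.67, 0.00
Aggregate via t-conorm [min(1, a+b)]: 0.67

0.67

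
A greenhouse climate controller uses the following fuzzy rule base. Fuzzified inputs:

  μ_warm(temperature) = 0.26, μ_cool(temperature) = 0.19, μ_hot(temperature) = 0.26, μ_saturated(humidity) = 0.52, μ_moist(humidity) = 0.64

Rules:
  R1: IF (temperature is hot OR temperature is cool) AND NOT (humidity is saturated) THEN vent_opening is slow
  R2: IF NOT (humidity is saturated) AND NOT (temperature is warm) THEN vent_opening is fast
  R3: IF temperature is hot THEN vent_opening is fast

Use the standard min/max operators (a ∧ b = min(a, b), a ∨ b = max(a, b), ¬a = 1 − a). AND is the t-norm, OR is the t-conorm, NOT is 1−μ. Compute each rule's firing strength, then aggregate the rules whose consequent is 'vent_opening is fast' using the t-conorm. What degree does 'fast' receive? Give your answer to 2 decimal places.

0.48

R1: (hot=0.26 OR cool=0.19) = 0.26; AND[min(a, b)] with ¬saturated=1−0.52=0.48 → w = 0.26
R2: ¬saturated=1−0.52=0.48, ¬warm=1−0.26=0.74; AND[min(a, b)] → w = 0.48
R3: hot=0.26 → w = 0.26
Rules with consequent 'fast': {R2, R3} → strengths 0.48, 0.26
Aggregate via t-conorm [max(a, b)]: 0.48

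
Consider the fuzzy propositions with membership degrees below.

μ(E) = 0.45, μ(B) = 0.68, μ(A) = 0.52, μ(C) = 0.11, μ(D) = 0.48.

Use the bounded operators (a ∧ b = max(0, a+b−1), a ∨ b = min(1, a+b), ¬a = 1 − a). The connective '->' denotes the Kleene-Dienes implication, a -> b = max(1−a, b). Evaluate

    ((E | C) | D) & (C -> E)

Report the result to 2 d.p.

E | C = min(1, a+b) on (0.45, 0.11) = 0.56
(E | C) | D = min(1, a+b) on (0.56, 0.48) = 1.00
C -> E  [Kleene-Dienes: max(1−a, b)] with a=0.11, b=0.45 → 0.89
((E | C) | D) & (C -> E) = max(0, a+b−1) on (1.00, 0.89) = 0.89

0.89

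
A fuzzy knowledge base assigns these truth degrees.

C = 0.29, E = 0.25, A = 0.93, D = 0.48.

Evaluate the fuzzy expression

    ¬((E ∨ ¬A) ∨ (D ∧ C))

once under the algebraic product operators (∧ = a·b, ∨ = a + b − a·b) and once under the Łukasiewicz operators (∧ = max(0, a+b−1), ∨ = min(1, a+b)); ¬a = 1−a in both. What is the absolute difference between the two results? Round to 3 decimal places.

0.080

Under algebraic product:
  ¬A = 1 − 0.9300 = 0.0700
  E ∨ ¬A = a + b − a·b on (0.2500, 0.0700) = 0.3025
  D ∧ C = a·b on (0.4800, 0.2900) = 0.1392
  (E ∨ ¬A) ∨ (D ∧ C) = a + b − a·b on (0.3025, 0.1392) = 0.3996
  ¬((E ∨ ¬A) ∨ (D ∧ C)) = 1 − 0.3996 = 0.6004
  → value = 0.6004
Under Łukasiewicz:
  ¬A = 1 − 0.93 = 0.07
  E ∨ ¬A = min(1, a+b) on (0.25, 0.07) = 0.32
  D ∧ C = max(0, a+b−1) on (0.48, 0.29) = 0.00
  (E ∨ ¬A) ∨ (D ∧ C) = min(1, a+b) on (0.32, 0.00) = 0.32
  ¬((E ∨ ¬A) ∨ (D ∧ C)) = 1 − 0.32 = 0.68
  → value = 0.6800
|0.6004 − 0.6800| = 0.080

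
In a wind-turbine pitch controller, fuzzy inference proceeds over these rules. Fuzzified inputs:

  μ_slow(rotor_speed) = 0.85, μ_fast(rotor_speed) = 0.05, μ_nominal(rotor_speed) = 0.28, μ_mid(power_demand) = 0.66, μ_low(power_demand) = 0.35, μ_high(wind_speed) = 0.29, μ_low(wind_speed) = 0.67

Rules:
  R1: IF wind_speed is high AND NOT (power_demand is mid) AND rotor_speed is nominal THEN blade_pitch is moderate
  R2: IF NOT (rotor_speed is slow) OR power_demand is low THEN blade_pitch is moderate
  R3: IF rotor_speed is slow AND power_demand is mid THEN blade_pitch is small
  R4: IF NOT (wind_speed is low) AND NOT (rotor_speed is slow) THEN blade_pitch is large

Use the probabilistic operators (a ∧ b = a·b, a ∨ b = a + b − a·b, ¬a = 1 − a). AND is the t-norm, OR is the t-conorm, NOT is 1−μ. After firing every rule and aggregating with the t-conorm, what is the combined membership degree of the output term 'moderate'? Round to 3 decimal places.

0.463

R1: high=0.29, ¬mid=1−0.66=0.34, nominal=0.28; AND[a·b] → w = 0.0276
R2: ¬slow=1−0.85=0.15, low=0.35; OR[a + b − a·b] → w = 0.4475
R3: slow=0.85, mid=0.66; AND[a·b] → w = 0.5610
R4: ¬low=1−0.67=0.33, ¬slow=1−0.85=0.15; AND[a·b] → w = 0.0495
Rules with consequent 'moderate': {R1, R2} → strengths 0.0276, 0.4475
Aggregate via t-conorm [a + b − a·b]: 0.4628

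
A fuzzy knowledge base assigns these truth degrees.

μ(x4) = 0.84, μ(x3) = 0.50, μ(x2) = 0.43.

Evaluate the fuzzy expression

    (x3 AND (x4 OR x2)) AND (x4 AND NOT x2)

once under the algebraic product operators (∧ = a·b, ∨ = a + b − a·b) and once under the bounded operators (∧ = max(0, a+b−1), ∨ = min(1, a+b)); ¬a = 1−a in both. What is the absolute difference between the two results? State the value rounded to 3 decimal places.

Under algebraic product:
  x4 OR x2 = a + b − a·b on (0.8400, 0.4300) = 0.9088
  x3 AND (x4 OR x2) = a·b on (0.5000, 0.9088) = 0.4544
  NOT x2 = 1 − 0.4300 = 0.5700
  x4 AND NOT x2 = a·b on (0.8400, 0.5700) = 0.4788
  (x3 AND (x4 OR x2)) AND (x4 AND NOT x2) = a·b on (0.4544, 0.4788) = 0.2176
  → value = 0.2176
Under bounded:
  x4 OR x2 = min(1, a+b) on (0.84, 0.43) = 1.00
  x3 AND (x4 OR x2) = max(0, a+b−1) on (0.50, 1.00) = 0.50
  NOT x2 = 1 − 0.43 = 0.57
  x4 AND NOT x2 = max(0, a+b−1) on (0.84, 0.57) = 0.41
  (x3 AND (x4 OR x2)) AND (x4 AND NOT x2) = max(0, a+b−1) on (0.50, 0.41) = 0.00
  → value = 0.0000
|0.2176 − 0.0000| = 0.218

0.218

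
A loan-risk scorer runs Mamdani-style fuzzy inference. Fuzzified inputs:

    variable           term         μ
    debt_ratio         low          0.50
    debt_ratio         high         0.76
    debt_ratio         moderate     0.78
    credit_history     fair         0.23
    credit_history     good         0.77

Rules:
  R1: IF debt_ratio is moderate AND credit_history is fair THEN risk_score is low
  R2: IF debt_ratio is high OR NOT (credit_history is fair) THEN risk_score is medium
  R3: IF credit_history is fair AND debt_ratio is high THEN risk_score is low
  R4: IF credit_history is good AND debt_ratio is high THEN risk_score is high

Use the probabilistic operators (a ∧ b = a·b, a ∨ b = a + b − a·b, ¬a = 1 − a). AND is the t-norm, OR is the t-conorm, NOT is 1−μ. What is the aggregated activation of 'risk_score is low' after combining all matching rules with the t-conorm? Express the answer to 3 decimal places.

R1: moderate=0.78, fair=0.23; AND[a·b] → w = 0.1794
R2: high=0.76, ¬fair=1−0.23=0.77; OR[a + b − a·b] → w = 0.9448
R3: fair=0.23, high=0.76; AND[a·b] → w = 0.1748
R4: good=0.77, high=0.76; AND[a·b] → w = 0.5852
Rules with consequent 'low': {R1, R3} → strengths 0.1794, 0.1748
Aggregate via t-conorm [a + b − a·b]: 0.3228

0.323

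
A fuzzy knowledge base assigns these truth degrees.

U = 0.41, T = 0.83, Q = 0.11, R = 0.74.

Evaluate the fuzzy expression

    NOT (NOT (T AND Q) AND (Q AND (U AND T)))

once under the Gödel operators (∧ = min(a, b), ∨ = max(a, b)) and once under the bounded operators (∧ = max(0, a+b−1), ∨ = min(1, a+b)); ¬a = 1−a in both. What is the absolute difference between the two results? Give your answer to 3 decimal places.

Under Gödel:
  T AND Q = min(a, b) on (0.83, 0.11) = 0.11
  NOT (T AND Q) = 1 − 0.11 = 0.89
  U AND T = min(a, b) on (0.41, 0.83) = 0.41
  Q AND (U AND T) = min(a, b) on (0.11, 0.41) = 0.11
  NOT (T AND Q) AND (Q AND (U AND T)) = min(a, b) on (0.89, 0.11) = 0.11
  NOT (NOT (T AND Q) AND (Q AND (U AND T))) = 1 − 0.11 = 0.89
  → value = 0.8900
Under bounded:
  T AND Q = max(0, a+b−1) on (0.83, 0.11) = 0.00
  NOT (T AND Q) = 1 − 0.00 = 1.00
  U AND T = max(0, a+b−1) on (0.41, 0.83) = 0.24
  Q AND (U AND T) = max(0, a+b−1) on (0.11, 0.24) = 0.00
  NOT (T AND Q) AND (Q AND (U AND T)) = max(0, a+b−1) on (1.00, 0.00) = 0.00
  NOT (NOT (T AND Q) AND (Q AND (U AND T))) = 1 − 0.00 = 1.00
  → value = 1.0000
|0.8900 − 1.0000| = 0.110

0.110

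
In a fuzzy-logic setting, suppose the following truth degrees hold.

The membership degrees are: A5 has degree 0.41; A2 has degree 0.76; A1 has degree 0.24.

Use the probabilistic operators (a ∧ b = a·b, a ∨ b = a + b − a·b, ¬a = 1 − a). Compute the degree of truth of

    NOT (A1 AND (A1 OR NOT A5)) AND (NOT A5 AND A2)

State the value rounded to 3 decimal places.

NOT A5 = 1 − 0.4100 = 0.5900
A1 OR NOT A5 = a + b − a·b on (0.2400, 0.5900) = 0.6884
A1 AND (A1 OR NOT A5) = a·b on (0.2400, 0.6884) = 0.1652
NOT (A1 AND (A1 OR NOT A5)) = 1 − 0.1652 = 0.8348
NOT A5 = 1 − 0.4100 = 0.5900
NOT A5 AND A2 = a·b on (0.5900, 0.7600) = 0.4484
NOT (A1 AND (A1 OR NOT A5)) AND (NOT A5 AND A2) = a·b on (0.8348, 0.4484) = 0.3743

0.374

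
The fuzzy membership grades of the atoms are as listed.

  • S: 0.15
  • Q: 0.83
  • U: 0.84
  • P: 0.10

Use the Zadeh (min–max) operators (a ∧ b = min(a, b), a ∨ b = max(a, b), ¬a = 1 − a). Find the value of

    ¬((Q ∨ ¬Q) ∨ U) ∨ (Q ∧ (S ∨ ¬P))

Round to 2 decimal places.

0.83

¬Q = 1 − 0.83 = 0.17
Q ∨ ¬Q = max(a, b) on (0.83, 0.17) = 0.83
(Q ∨ ¬Q) ∨ U = max(a, b) on (0.83, 0.84) = 0.84
¬((Q ∨ ¬Q) ∨ U) = 1 − 0.84 = 0.16
¬P = 1 − 0.10 = 0.90
S ∨ ¬P = max(a, b) on (0.15, 0.90) = 0.90
Q ∧ (S ∨ ¬P) = min(a, b) on (0.83, 0.90) = 0.83
¬((Q ∨ ¬Q) ∨ U) ∨ (Q ∧ (S ∨ ¬P)) = max(a, b) on (0.16, 0.83) = 0.83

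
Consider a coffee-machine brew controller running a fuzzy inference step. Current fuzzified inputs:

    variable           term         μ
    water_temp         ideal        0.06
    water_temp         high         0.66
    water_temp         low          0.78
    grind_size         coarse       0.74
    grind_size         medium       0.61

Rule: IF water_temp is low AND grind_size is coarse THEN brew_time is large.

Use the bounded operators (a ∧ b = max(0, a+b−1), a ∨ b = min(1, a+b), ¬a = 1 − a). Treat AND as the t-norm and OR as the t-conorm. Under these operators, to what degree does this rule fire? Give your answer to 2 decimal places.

firing strength: low=0.78, coarse=0.74; AND[max(0, a+b−1)] → w = 0.52

0.52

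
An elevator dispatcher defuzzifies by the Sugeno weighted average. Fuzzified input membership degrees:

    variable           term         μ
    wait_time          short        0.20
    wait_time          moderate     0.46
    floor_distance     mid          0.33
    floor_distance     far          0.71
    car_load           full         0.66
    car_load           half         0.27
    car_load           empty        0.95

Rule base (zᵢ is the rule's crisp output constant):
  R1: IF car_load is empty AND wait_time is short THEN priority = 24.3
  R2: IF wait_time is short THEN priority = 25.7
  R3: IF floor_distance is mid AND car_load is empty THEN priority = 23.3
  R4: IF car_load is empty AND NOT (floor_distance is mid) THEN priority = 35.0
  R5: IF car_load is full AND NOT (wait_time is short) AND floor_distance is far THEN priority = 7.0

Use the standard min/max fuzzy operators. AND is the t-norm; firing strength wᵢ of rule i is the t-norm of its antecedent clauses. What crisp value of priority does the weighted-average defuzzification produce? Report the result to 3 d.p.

R1 (z=24.3): empty=0.95, short=0.20; AND[min(a, b)] → w = 0.20
R2 (z=25.7): short=0.20 → w = 0.20
R3 (z=23.3): mid=0.33, empty=0.95; AND[min(a, b)] → w = 0.33
R4 (z=35.0): empty=0.95, ¬mid=1−0.33=0.67; AND[min(a, b)] → w = 0.67
R5 (z=7.0): full=0.66, ¬short=1−0.20=0.80, far=0.71; AND[min(a, b)] → w = 0.66
Weighted average = (0.20·24.3 + 0.20·25.7 + 0.33·23.3 + 0.67·35.0 + 0.66·7.0) / (0.20 + 0.20 + 0.33 + 0.67 + 0.66)
  = 45.7590 / 2.0600 = 22.213

22.213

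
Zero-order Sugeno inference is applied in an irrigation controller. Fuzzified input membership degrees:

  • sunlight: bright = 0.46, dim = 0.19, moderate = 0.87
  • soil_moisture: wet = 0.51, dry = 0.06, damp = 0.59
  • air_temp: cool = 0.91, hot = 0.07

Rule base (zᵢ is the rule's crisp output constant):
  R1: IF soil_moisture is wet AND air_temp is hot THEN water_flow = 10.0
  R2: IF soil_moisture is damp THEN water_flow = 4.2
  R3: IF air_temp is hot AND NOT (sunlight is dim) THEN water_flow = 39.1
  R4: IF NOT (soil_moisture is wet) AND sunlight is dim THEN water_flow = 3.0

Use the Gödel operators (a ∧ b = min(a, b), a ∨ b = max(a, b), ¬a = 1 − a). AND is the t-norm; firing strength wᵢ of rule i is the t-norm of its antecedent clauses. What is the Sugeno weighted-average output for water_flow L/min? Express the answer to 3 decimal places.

R1 (z=10.0): wet=0.51, hot=0.07; AND[min(a, b)] → w = 0.07
R2 (z=4.2): damp=0.59 → w = 0.59
R3 (z=39.1): hot=0.07, ¬dim=1−0.19=0.81; AND[min(a, b)] → w = 0.07
R4 (z=3.0): ¬wet=1−0.51=0.49, dim=0.19; AND[min(a, b)] → w = 0.19
Weighted average = (0.07·10.0 + 0.59·4.2 + 0.07·39.1 + 0.19·3.0) / (0.07 + 0.59 + 0.07 + 0.19)
  = 6.4850 / 0.9200 = 7.049

7.049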